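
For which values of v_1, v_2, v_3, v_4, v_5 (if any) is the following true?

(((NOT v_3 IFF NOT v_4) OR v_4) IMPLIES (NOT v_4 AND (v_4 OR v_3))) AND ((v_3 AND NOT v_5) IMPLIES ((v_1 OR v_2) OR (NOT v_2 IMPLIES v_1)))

v_1=T; v_2=F; v_3=T; v_4=F; v_5=T

  ((NOT v_3 IFF NOT v_4) OR v_4) IMPLIES (NOT v_4 AND (v_4 OR v_3)) = True
    (NOT v_3 IFF NOT v_4) OR v_4 = False
      NOT v_3 IFF NOT v_4 = False
        NOT v_3 = False
        NOT v_4 = True
    NOT v_4 AND (v_4 OR v_3) = True
      NOT v_4 = True
      v_4 OR v_3 = True
  (v_3 AND NOT v_5) IMPLIES ((v_1 OR v_2) OR (NOT v_2 IMPLIES v_1)) = True
    v_3 AND NOT v_5 = False
      NOT v_5 = False
    (v_1 OR v_2) OR (NOT v_2 IMPLIES v_1) = True
      v_1 OR v_2 = True
      NOT v_2 IMPLIES v_1 = True
        NOT v_2 = True
Both conjuncts True, so the formula holds.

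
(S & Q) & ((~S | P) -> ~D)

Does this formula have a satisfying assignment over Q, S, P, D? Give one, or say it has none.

Q=T; S=T; P=T; D=F

  S & Q = True
  (~S | P) -> ~D = True
    ~S | P = True
      ~S = False
    ~D = True
Both conjuncts True, so the formula holds.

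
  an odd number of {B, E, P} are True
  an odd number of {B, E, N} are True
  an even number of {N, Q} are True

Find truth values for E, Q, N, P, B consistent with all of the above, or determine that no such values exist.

E = True, Q = False, N = False, P = False, B = False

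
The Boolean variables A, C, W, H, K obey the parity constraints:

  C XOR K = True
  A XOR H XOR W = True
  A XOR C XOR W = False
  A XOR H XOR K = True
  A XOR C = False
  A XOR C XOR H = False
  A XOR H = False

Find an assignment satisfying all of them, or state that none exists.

Unsatisfiable — no assignment works.

Adding constraints 2, 3, 5, 7 mod 2: every variable appears an even number of times on the left, so the left side is 0.
But the right sides sum to 1 (mod 2). 0 ≠ 1 — the system is inconsistent.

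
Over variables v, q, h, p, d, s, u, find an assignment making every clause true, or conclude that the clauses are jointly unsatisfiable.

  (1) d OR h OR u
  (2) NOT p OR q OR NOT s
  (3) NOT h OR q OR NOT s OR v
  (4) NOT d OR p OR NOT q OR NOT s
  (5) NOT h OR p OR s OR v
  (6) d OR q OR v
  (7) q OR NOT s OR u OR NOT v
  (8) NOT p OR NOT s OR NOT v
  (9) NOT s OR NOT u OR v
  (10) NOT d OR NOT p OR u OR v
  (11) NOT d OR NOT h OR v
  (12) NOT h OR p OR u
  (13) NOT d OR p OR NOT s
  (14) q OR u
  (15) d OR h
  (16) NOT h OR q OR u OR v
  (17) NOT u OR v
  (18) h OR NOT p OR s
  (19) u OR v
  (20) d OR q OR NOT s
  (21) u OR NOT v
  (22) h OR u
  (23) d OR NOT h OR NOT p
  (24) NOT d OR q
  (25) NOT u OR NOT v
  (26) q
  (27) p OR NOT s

Case v = True:
  (u OR NOT v) forces u = True.
  Clause (NOT u OR NOT v) is falsified — contradiction.
Case v = False:
  (NOT u OR v) forces u = False.
  Clause (u OR v) is falsified — contradiction.
Both cases fail, so the formula is unsatisfiable.

The formula is unsatisfiable.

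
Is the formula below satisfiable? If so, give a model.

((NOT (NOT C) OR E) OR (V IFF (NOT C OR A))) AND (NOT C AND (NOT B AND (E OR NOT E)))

B = False, A = False, E = True, C = False, V = False

  (NOT (NOT C) OR E) OR (V IFF (NOT C OR A)) = True
    NOT (NOT C) OR E = True
      NOT (NOT C) = False
        NOT C = True
    V IFF (NOT C OR A) = False
      NOT C OR A = True
        NOT C = True
  NOT C AND (NOT B AND (E OR NOT E)) = True
    NOT C = True
    NOT B AND (E OR NOT E) = True
      NOT B = True
      E OR NOT E = True
        NOT E = False
Both conjuncts True, so the formula holds.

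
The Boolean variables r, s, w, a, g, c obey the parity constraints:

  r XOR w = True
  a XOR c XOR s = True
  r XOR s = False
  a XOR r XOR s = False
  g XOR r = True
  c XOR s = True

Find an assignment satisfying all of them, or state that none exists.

r: False, s: False, w: True, a: False, g: True, c: True

r XOR w = F XOR T = True ✓
a XOR c XOR s = F XOR T XOR F = True ✓
r XOR s = F XOR F = False ✓
a XOR r XOR s = F XOR F XOR F = False ✓
g XOR r = T XOR F = True ✓
c XOR s = T XOR F = True ✓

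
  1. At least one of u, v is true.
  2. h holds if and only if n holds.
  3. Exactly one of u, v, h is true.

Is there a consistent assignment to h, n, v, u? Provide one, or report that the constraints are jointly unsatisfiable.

h=F, n=F, v=T, u=F

  (1) {u, v}: 1 true — at least one ✓
  (2) h=F, n=F — same ✓
  (3) {u, v, h}: 1 true — exactly one ✓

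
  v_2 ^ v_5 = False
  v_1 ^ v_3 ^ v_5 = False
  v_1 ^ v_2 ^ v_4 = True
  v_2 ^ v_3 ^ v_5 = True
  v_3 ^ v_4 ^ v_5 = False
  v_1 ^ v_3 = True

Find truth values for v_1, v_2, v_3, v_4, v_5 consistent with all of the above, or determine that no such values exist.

v_1=F; v_2=T; v_3=T; v_4=F; v_5=T

v_2 ^ v_5 = T ^ T = False ✓
v_1 ^ v_3 ^ v_5 = F ^ T ^ T = False ✓
v_1 ^ v_2 ^ v_4 = F ^ T ^ F = True ✓
v_2 ^ v_3 ^ v_5 = T ^ T ^ T = True ✓
v_3 ^ v_4 ^ v_5 = T ^ F ^ T = False ✓
v_1 ^ v_3 = F ^ T = True ✓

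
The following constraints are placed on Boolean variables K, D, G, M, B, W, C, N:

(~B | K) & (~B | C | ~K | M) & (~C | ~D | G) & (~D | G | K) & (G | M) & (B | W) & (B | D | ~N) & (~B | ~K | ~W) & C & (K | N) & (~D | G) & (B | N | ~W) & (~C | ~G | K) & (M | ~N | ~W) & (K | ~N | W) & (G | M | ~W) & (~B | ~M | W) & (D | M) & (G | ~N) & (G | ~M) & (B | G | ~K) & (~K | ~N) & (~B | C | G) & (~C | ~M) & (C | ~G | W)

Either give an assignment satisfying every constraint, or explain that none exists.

K = True; D = True; G = True; M = False; B = True; W = False; C = True; N = False

Unit clause (C) forces C = True.
In (~C | ~M) only ~M is left, so M = False.
In (G | M) only G is left, so G = True.
In (~C | ~G | K) only K is left, so K = True.
In (D | M) only D is left, so D = True.
In (~K | ~N) only ~N is left, so N = False.
Try B = False:
  (B | W) forces W = True.
  clause (B | N | ~W) is falsified — backtrack.
So B = True.
  then (~B | ~K | ~W) forces W = False.
All clauses satisfied.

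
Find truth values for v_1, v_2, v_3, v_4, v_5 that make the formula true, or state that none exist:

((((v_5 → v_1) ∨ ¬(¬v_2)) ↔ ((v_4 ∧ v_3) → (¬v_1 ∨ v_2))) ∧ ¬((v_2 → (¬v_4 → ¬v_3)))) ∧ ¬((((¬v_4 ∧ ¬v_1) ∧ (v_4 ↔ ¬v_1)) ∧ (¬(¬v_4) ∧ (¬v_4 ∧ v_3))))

v_1: False, v_2: True, v_3: True, v_4: False, v_5: True

  (((v_5 → v_1) ∨ ¬(¬v_2)) ↔ ((v_4 ∧ v_3) → (¬v_1 ∨ v_2))) ∧ ¬((v_2 → (¬v_4 → ¬v_3))) = True
    ((v_5 → v_1) ∨ ¬(¬v_2)) ↔ ((v_4 ∧ v_3) → (¬v_1 ∨ v_2)) = True
      (v_5 → v_1) ∨ ¬(¬v_2) = True
        v_5 → v_1 = False
        ¬(¬v_2) = True
          ¬v_2 = False
      (v_4 ∧ v_3) → (¬v_1 ∨ v_2) = True
        v_4 ∧ v_3 = False
        ¬v_1 ∨ v_2 = True
          ¬v_1 = True
    ¬((v_2 → (¬v_4 → ¬v_3))) = True
      v_2 → (¬v_4 → ¬v_3) = False
        ¬v_4 → ¬v_3 = False
          ¬v_4 = True
          ¬v_3 = False
  ¬((((¬v_4 ∧ ¬v_1) ∧ (v_4 ↔ ¬v_1)) ∧ (¬(¬v_4) ∧ (¬v_4 ∧ v_3)))) = True
    ((¬v_4 ∧ ¬v_1) ∧ (v_4 ↔ ¬v_1)) ∧ (¬(¬v_4) ∧ (¬v_4 ∧ v_3)) = False
      (¬v_4 ∧ ¬v_1) ∧ (v_4 ↔ ¬v_1) = False
        ¬v_4 ∧ ¬v_1 = True
          ¬v_4 = True
          ¬v_1 = True
        v_4 ↔ ¬v_1 = False
          ¬v_1 = True
      ¬(¬v_4) ∧ (¬v_4 ∧ v_3) = False
        ¬(¬v_4) = False
          ¬v_4 = True
        ¬v_4 ∧ v_3 = True
          ¬v_4 = True
Both conjuncts True, so the formula holds.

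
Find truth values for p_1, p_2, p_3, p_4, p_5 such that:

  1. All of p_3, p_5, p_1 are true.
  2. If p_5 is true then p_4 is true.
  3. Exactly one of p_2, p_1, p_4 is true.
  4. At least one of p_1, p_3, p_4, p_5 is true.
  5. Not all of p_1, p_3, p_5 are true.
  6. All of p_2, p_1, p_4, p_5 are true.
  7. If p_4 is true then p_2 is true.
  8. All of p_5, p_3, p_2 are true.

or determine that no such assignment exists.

No satisfying assignment exists.

Case p_1 = True:
  (1) forces p_3 = True.
  (1) forces p_5 = True.
  Constraint (5) is violated (p_1=T, p_3=T, p_5=T) — contradiction.
Case p_1 = False:
  Constraint (1) is violated (p_1=F) — contradiction.
Both cases fail — unsatisfiable.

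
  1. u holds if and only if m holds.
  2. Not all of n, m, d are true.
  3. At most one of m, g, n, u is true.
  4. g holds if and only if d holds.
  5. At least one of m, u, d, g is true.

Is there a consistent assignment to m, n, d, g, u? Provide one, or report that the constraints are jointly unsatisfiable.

m: False, n: False, d: True, g: True, u: False

  (1) u=F, m=F — same ✓
  (2) {n, m, d}: 1/3 true — not all ✓
  (3) {m, g, n, u}: 1 true — at most one ✓
  (4) g=T, d=T — same ✓
  (5) {m, u, d, g}: 2 true — at least one ✓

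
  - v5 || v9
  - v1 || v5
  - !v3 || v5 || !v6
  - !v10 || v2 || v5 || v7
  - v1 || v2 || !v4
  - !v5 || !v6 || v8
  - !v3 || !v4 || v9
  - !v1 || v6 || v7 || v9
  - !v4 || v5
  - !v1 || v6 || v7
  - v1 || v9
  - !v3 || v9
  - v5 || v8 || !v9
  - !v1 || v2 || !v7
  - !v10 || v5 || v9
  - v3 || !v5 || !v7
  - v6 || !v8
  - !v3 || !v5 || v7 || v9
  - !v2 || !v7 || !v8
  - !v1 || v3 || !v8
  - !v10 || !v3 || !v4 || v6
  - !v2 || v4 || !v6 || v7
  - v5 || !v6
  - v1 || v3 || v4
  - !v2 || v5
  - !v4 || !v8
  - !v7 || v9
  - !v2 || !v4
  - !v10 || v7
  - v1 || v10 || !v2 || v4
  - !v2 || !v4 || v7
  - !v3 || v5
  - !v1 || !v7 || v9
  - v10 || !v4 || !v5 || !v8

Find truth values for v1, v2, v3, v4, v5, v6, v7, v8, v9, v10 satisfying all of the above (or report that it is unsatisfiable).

Set v1 = False.
  then (v1 || v5) forces v5 = True.
  then (v1 || v9) forces v9 = True.
Set v2 = True.
  then (!v2 || !v4) forces v4 = False.
  then (v1 || v10 || !v2 || v4) forces v10 = True.
  then (v1 || v3 || v4) forces v3 = True.
  then (!v10 || v7) forces v7 = True.
  then (!v2 || !v7 || !v8) forces v8 = False.
  then (!v5 || !v6 || v8) forces v6 = False.
All clauses satisfied.

v1 = False, v2 = True, v3 = True, v4 = False, v5 = True, v6 = False, v7 = True, v8 = False, v9 = True, v10 = True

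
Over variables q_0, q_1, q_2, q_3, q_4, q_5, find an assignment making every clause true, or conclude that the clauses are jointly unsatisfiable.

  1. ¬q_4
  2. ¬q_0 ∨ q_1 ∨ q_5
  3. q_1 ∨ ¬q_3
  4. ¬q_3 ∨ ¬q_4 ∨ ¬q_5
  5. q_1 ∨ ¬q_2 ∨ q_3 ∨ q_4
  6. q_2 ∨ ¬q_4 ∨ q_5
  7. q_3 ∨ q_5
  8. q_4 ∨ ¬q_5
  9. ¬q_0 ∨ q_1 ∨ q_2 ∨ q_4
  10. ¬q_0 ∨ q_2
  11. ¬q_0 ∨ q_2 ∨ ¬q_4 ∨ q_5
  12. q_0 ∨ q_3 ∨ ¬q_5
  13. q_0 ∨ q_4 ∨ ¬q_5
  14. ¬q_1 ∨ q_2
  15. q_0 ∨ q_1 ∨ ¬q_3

Unit clause (¬q_4) forces q_4 = False.
In (q_4 ∨ ¬q_5) only ¬q_5 is left, so q_5 = False.
In (q_3 ∨ q_5) only q_3 is left, so q_3 = True.
In (q_1 ∨ ¬q_3) only q_1 is left, so q_1 = True.
In (¬q_1 ∨ q_2) only q_2 is left, so q_2 = True.
Set q_0 = False.
All clauses satisfied.

q_0 = False, q_1 = True, q_2 = True, q_3 = True, q_4 = False, q_5 = False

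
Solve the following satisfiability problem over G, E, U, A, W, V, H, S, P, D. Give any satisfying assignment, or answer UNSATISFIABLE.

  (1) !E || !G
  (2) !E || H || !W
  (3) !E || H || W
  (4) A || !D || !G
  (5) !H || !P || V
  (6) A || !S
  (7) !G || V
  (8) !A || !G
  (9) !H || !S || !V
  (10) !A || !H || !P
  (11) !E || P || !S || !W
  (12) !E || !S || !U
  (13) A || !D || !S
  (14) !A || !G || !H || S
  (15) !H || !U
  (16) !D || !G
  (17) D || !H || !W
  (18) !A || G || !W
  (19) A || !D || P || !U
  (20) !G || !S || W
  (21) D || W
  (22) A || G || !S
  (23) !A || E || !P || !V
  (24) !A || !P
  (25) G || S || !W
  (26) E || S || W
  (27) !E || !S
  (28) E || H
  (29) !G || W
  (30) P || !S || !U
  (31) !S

Unit clause (!S) forces S = False.
Set G = False.
  then (G || S || !W) forces W = False.
  then (E || S || W) forces E = True.
  then (!E || H || W) forces H = True.
  then (!H || !U) forces U = False.
  then (D || W) forces D = True.
Set A = True.
  then (!A || !H || !P) forces P = False.
Set V = False.
All clauses satisfied.

G = False, E = True, U = False, A = True, W = False, V = False, H = True, S = False, P = False, D = True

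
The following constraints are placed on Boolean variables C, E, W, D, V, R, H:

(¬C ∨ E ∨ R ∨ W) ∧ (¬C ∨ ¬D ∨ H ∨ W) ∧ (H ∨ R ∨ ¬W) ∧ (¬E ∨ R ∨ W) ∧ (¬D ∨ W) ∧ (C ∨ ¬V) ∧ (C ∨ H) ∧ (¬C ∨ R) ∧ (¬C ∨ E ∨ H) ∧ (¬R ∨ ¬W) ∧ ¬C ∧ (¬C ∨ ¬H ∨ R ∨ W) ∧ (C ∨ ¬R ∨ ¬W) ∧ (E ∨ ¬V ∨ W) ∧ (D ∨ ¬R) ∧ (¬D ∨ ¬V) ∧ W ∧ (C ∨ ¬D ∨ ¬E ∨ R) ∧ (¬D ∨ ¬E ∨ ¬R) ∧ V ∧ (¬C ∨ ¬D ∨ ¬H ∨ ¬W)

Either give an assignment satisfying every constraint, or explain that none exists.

Case C = True:
  Clause (¬C) is falsified — contradiction.
Case C = False:
  (C ∨ ¬V) forces V = False.
  Clause (V) is falsified — contradiction.
Both cases fail, so the formula is unsatisfiable.

The formula is unsatisfiable.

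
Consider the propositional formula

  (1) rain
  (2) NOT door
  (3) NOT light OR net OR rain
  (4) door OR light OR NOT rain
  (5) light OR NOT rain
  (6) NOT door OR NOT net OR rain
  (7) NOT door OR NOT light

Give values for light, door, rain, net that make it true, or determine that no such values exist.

Unit clause (rain) forces rain = True.
Unit clause (NOT door) forces door = False.
In (door OR light OR NOT rain) only light is left, so light = True.
Set net = True.
All clauses satisfied.

light = True, door = False, rain = True, net = True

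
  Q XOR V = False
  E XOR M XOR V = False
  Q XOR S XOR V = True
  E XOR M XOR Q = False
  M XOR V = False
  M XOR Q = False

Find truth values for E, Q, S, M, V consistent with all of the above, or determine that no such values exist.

E = False; Q = False; S = True; M = False; V = False

Q XOR V = F XOR F = False ✓
E XOR M XOR V = F XOR F XOR F = False ✓
Q XOR S XOR V = F XOR T XOR F = True ✓
E XOR M XOR Q = F XOR F XOR F = False ✓
M XOR V = F XOR F = False ✓
M XOR Q = F XOR F = False ✓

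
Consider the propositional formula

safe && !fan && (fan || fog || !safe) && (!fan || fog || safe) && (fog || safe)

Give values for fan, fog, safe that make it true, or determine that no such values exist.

fan=F, fog=T, safe=T

Unit clause (safe) forces safe = True.
Unit clause (!fan) forces fan = False.
In (fan || fog || !safe) only fog is left, so fog = True.
Check each clause:
  (safe): safe holds.
  (!fan): !fan holds.
  (fan || fog || !safe): fog holds.
  (!fan || fog || safe): !fan holds.
  (fog || safe): fog holds.
All clauses satisfied.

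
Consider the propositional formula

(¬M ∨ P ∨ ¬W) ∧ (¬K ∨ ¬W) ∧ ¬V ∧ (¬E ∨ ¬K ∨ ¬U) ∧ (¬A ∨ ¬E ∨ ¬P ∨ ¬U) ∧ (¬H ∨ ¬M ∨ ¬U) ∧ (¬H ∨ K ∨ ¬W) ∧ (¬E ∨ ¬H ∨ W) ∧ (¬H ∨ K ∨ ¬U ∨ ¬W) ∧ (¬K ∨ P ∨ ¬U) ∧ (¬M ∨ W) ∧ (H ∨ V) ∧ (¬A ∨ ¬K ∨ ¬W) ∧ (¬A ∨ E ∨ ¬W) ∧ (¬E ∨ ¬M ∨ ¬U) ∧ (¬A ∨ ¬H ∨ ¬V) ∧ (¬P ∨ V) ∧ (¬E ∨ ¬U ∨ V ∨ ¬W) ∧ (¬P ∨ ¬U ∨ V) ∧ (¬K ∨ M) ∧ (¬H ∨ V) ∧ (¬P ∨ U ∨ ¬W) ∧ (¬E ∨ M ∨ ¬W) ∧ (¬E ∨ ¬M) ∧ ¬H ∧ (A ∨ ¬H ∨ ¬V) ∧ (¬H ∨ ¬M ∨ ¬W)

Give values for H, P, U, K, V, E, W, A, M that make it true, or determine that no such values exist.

Case H = True:
  Clause (¬H) is falsified — contradiction.
Case H = False:
  (¬V) forces V = False.
  Clause (H ∨ V) is falsified — contradiction.
Both cases fail, so the formula is unsatisfiable.

Unsatisfiable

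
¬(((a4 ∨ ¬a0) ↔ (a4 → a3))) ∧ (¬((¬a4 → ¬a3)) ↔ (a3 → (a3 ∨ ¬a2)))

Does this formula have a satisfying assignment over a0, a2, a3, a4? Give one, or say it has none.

a0: True, a2: False, a3: True, a4: False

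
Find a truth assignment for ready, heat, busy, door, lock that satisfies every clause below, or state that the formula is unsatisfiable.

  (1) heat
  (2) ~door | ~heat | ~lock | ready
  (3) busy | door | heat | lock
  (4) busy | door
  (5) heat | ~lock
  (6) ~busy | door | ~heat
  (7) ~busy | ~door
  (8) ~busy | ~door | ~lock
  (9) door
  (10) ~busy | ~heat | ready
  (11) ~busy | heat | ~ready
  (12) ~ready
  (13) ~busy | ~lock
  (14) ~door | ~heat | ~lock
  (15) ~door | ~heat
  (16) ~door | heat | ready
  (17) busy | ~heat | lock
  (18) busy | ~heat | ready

Unsatisfiable

Case heat = True:
  (door) forces door = True.
  Clause (~door | ~heat) is falsified — contradiction.
Case heat = False:
  Clause (heat) is falsified — contradiction.
Both cases fail, so the formula is unsatisfiable.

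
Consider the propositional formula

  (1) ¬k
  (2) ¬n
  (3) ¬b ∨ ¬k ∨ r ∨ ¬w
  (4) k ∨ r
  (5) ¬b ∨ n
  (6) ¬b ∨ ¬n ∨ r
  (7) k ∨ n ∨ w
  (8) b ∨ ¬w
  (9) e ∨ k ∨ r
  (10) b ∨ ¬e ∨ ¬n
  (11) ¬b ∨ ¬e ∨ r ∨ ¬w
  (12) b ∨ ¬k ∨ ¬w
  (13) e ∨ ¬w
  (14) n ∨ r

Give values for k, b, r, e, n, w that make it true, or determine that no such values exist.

UNSATISFIABLE

Case k = True:
  Clause (¬k) is falsified — contradiction.
Case k = False:
  (¬n) forces n = False.
  (k ∨ r) forces r = True.
  (¬b ∨ n) forces b = False.
  (k ∨ n ∨ w) forces w = True.
  Clause (b ∨ ¬w) is falsified — contradiction.
Both cases fail, so the formula is unsatisfiable.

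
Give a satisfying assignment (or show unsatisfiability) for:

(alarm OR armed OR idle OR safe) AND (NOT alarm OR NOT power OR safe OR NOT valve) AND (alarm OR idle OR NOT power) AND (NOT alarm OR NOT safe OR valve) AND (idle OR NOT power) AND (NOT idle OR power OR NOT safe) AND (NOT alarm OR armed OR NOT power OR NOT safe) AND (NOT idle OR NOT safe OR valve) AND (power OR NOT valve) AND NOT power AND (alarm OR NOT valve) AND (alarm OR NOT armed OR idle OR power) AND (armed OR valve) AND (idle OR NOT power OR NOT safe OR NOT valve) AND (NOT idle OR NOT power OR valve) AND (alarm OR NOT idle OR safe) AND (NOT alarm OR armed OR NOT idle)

alarm: True, valve: False, safe: False, idle: True, power: False, armed: True

Unit clause (NOT power) forces power = False.
In (power OR NOT valve) only NOT valve is left, so valve = False.
In (armed OR valve) only armed is left, so armed = True.
Try alarm = False:
  (alarm OR NOT armed OR idle OR power) forces idle = True.
  (NOT idle OR power OR NOT safe) forces safe = False.
  clause (alarm OR NOT idle OR safe) is falsified — backtrack.
So alarm = True.
  then (NOT alarm OR NOT safe OR valve) forces safe = False.
Set idle = True.
All clauses satisfied.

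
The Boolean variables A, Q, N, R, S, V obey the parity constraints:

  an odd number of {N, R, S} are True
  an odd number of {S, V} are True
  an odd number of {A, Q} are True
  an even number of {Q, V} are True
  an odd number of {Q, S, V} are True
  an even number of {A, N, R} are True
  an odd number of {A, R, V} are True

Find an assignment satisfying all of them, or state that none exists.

UNSATISFIABLE

Adding constraints 1, 2, 3, 4, 6 mod 2: every variable appears an even number of times on the left, so the left side is 0.
But the right sides sum to 1 (mod 2). 0 ≠ 1 — the system is inconsistent.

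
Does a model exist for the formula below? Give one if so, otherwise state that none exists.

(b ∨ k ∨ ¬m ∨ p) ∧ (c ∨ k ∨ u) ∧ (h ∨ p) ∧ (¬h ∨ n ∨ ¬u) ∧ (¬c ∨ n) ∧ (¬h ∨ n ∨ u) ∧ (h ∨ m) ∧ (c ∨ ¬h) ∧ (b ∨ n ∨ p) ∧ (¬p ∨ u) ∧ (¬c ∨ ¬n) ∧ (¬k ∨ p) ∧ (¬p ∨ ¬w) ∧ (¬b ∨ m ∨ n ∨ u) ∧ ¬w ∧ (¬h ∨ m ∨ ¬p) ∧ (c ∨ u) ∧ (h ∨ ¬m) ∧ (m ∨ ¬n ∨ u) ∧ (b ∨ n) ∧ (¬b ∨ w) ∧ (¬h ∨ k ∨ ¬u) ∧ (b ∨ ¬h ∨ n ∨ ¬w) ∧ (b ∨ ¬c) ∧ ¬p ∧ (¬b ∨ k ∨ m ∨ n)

Unsatisfiable

Case c = True:
  (¬c ∨ n) forces n = True.
  Clause (¬c ∨ ¬n) is falsified — contradiction.
Case c = False:
  (c ∨ ¬h) forces h = False.
  (h ∨ p) forces p = True.
  Clause (¬p) is falsified — contradiction.
Both cases fail, so the formula is unsatisfiable.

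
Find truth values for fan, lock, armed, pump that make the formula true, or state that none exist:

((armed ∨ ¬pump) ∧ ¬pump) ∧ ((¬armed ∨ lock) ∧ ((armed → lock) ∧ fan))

fan = True, lock = True, armed = False, pump = False

  (armed ∨ ¬pump) ∧ ¬pump = True
    armed ∨ ¬pump = True
      ¬pump = True
    ¬pump = True
  (¬armed ∨ lock) ∧ ((armed → lock) ∧ fan) = True
    ¬armed ∨ lock = True
      ¬armed = True
    (armed → lock) ∧ fan = True
      armed → lock = True
Both conjuncts True, so the formula holds.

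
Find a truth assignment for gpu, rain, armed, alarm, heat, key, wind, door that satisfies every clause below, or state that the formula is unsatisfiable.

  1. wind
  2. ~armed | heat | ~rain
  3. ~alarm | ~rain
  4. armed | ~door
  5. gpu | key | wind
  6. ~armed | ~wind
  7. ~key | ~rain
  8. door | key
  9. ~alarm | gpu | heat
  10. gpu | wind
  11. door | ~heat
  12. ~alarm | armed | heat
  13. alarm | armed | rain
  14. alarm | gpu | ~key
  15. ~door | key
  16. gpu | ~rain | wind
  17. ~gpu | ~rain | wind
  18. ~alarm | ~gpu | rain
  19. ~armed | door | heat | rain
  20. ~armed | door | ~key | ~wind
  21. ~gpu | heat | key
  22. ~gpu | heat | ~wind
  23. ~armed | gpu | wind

Unsatisfiable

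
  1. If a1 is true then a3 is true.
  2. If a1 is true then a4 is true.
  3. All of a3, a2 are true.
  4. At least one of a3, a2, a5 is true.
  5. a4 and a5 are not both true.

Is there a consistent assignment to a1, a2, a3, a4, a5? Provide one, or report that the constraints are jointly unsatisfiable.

a1 = False; a2 = True; a3 = True; a4 = True; a5 = False

  (1) a1=F ⇒ a3: vacuous ✓
  (2) a1=F ⇒ a4: vacuous ✓
  (3) {a3, a2}: all 2 true ✓
  (4) {a3, a2, a5}: 2 true — at least one ✓
  (5) a4=T, a5=F — not both ✓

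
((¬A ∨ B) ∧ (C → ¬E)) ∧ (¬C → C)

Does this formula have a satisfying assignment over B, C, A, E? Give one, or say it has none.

B: False, C: True, A: False, E: False

  (¬A ∨ B) ∧ (C → ¬E) = True
    ¬A ∨ B = True
      ¬A = True
    C → ¬E = True
      ¬E = True
  ¬C → C = True
    ¬C = False
Both conjuncts True, so the formula holds.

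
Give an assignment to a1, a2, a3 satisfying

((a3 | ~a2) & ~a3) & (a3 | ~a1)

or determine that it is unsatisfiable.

a1: False, a2: False, a3: False

  (a3 | ~a2) & ~a3 = True
    a3 | ~a2 = True
      ~a2 = True
    ~a3 = True
  a3 | ~a1 = True
    ~a1 = True
Both conjuncts True, so the formula holds.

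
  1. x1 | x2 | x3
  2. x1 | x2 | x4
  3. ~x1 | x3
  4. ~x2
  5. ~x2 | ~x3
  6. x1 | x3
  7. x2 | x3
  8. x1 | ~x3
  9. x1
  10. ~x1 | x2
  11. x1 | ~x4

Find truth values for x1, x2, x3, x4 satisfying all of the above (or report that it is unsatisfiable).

The formula is unsatisfiable.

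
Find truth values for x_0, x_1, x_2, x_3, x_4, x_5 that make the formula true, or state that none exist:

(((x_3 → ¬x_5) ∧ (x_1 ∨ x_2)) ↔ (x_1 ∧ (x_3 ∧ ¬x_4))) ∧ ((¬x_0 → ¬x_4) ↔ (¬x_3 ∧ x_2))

x_0=F, x_1=F, x_2=T, x_3=T, x_4=T, x_5=T

  ((x_3 → ¬x_5) ∧ (x_1 ∨ x_2)) ↔ (x_1 ∧ (x_3 ∧ ¬x_4)) = True
    (x_3 → ¬x_5) ∧ (x_1 ∨ x_2) = False
      x_3 → ¬x_5 = False
        ¬x_5 = False
      x_1 ∨ x_2 = True
    x_1 ∧ (x_3 ∧ ¬x_4) = False
      x_3 ∧ ¬x_4 = False
        ¬x_4 = False
  (¬x_0 → ¬x_4) ↔ (¬x_3 ∧ x_2) = True
    ¬x_0 → ¬x_4 = False
      ¬x_0 = True
      ¬x_4 = False
    ¬x_3 ∧ x_2 = False
      ¬x_3 = False
Both conjuncts True, so the formula holds.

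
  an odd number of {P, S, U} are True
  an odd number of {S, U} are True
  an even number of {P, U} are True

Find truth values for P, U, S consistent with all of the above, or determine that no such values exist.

P: False, U: False, S: True

{P, S, U}: 1 true → odd ✓
{S, U}: 1 true → odd ✓
{P, U}: 0 true → even ✓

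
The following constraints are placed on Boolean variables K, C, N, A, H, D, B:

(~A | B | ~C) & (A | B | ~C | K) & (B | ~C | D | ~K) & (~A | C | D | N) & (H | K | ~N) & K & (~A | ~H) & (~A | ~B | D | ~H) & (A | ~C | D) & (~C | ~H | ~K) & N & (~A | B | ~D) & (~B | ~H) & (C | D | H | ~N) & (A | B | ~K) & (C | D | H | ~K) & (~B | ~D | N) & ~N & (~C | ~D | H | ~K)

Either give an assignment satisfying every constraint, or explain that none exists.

Case N = True:
  Clause (~N) is falsified — contradiction.
Case N = False:
  Clause (N) is falsified — contradiction.
Both cases fail, so the formula is unsatisfiable.

Unsatisfiable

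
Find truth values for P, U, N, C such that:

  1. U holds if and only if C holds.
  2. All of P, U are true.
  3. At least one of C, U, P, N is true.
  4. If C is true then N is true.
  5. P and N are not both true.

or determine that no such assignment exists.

No satisfying assignment exists.

Case P = True:
  (2) forces U = True.
  (1) with U=T forces C = True.
  (4) with C=T forces N = True.
  Constraint (5) is violated (P=T, N=T) — contradiction.
Case P = False:
  Constraint (2) is violated (P=F) — contradiction.
Both cases fail — unsatisfiable.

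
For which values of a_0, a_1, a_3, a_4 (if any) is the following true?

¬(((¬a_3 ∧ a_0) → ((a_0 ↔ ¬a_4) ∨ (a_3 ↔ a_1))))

a_0 = True, a_1 = True, a_3 = False, a_4 = True

  ¬(((¬a_3 ∧ a_0) → ((a_0 ↔ ¬a_4) ∨ (a_3 ↔ a_1)))) = True
    (¬a_3 ∧ a_0) → ((a_0 ↔ ¬a_4) ∨ (a_3 ↔ a_1)) = False
      ¬a_3 ∧ a_0 = True
        ¬a_3 = True
      (a_0 ↔ ¬a_4) ∨ (a_3 ↔ a_1) = False
        a_0 ↔ ¬a_4 = False
          ¬a_4 = False
        a_3 ↔ a_1 = False
The formula evaluates to True.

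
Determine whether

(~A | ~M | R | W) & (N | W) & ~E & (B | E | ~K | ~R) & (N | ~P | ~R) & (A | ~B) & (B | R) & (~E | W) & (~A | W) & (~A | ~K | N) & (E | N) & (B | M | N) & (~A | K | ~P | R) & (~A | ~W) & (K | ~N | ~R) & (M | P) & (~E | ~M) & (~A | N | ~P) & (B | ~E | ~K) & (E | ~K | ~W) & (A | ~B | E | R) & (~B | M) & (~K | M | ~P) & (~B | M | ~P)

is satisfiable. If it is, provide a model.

Case A = True:
  (~E) forces E = False.
  (~A | W) forces W = True.
  Clause (~A | ~W) is falsified — contradiction.
Case A = False:
  (~E) forces E = False.
  (A | ~B) forces B = False.
  (B | R) forces R = True.
  (B | E | ~K | ~R) forces K = False.
  (E | N) forces N = True.
  Clause (K | ~N | ~R) is falsified — contradiction.
Both cases fail, so the formula is unsatisfiable.

Unsatisfiable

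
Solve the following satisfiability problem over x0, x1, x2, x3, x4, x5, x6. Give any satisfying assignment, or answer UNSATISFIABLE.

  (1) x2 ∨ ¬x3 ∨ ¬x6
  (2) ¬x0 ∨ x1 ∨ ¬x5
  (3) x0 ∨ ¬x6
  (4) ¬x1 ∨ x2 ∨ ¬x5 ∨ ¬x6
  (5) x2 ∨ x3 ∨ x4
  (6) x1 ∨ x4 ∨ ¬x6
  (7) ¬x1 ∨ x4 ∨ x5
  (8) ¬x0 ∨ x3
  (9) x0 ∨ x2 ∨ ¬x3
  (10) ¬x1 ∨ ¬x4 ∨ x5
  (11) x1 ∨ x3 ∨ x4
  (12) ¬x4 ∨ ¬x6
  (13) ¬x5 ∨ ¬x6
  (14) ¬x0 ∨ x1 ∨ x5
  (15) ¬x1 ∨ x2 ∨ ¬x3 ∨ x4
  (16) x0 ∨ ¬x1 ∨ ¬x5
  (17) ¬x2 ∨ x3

x0 = True, x1 = True, x2 = True, x3 = True, x4 = False, x5 = True, x6 = False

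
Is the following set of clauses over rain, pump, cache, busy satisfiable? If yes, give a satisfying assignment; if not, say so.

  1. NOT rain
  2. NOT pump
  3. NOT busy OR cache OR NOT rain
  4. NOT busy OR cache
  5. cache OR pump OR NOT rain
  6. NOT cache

rain=F, pump=F, cache=F, busy=F

Unit clause (NOT rain) forces rain = False.
Unit clause (NOT pump) forces pump = False.
Unit clause (NOT cache) forces cache = False.
In (NOT busy OR cache) only NOT busy is left, so busy = False.
Check each clause:
  (NOT rain): NOT rain holds.
  (NOT pump): NOT pump holds.
  (NOT busy OR cache OR NOT rain): NOT busy holds.
  (NOT busy OR cache): NOT busy holds.
  (cache OR pump OR NOT rain): NOT rain holds.
  (NOT cache): NOT cache holds.
All clauses satisfied.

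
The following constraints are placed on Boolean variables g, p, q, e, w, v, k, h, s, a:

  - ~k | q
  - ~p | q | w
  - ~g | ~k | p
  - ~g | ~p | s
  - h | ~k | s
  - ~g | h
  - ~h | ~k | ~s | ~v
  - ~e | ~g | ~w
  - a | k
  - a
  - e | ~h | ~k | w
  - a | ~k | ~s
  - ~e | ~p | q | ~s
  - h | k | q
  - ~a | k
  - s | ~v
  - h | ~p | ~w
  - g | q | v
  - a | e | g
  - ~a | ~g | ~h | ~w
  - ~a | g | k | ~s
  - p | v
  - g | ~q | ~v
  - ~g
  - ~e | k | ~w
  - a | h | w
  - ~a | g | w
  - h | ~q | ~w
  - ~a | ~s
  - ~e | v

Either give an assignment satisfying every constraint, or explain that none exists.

Unit clause (a) forces a = True.
In (~a | k) only k is left, so k = True.
Unit clause (~g) forces g = False.
In (~a | g | w) only w is left, so w = True.
In (~a | ~s) only ~s is left, so s = False.
In (~k | q) only q is left, so q = True.
In (h | ~k | s) only h is left, so h = True.
In (s | ~v) only ~v is left, so v = False.
In (p | v) only p is left, so p = True.
In (~e | v) only ~e is left, so e = False.
All clauses satisfied.

g = False, p = True, q = True, e = False, w = True, v = False, k = True, h = True, s = False, a = True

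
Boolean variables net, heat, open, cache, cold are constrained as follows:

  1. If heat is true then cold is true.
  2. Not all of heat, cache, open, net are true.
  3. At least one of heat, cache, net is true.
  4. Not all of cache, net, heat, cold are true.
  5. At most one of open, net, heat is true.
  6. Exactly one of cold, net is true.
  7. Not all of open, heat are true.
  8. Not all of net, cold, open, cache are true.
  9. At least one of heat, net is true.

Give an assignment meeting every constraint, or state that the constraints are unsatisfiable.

net = True, heat = False, open = False, cache = True, cold = False

  (1) heat=F ⇒ cold: vacuous ✓
  (2) {heat, cache, open, net}: 2/4 true — not all ✓
  (3) {heat, cache, net}: 2 true — at least one ✓
  (4) {cache, net, heat, cold}: 2/4 true — not all ✓
  (5) {open, net, heat}: 1 true — at most one ✓
  (6) {cold, net}: 1 true — exactly one ✓
  (7) {open, heat}: 0/2 true — not all ✓
  (8) {net, cold, open, cache}: 2/4 true — not all ✓
  (9) {heat, net}: 1 true — at least one ✓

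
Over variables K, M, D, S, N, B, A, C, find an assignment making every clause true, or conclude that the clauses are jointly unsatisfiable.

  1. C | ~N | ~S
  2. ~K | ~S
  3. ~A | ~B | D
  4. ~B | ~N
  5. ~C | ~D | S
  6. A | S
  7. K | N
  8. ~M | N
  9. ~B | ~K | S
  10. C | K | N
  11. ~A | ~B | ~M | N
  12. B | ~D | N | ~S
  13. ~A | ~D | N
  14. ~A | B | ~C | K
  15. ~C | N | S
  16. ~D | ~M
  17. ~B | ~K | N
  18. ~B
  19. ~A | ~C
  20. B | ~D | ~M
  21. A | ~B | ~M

Unit clause (~B) forces B = False.
Set K = False.
  then (K | N) forces N = True.
Set M = False.
Set D = False.
Set S = True.
  then (C | ~N | ~S) forces C = True.
  then (~A | B | ~C | K) forces A = False.
All clauses satisfied.

K: False, M: False, D: False, S: True, N: True, B: False, A: False, C: True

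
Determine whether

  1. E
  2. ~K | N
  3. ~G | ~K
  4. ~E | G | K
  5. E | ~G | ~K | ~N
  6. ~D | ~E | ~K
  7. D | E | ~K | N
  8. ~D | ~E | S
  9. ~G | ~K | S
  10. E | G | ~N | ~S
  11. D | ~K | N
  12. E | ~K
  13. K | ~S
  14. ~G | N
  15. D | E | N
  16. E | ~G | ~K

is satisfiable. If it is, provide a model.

N = True; K = False; D = False; S = False; E = True; G = True

Unit clause (E) forces E = True.
Try N = False:
  (~K | N) forces K = False.
  (~E | G | K) forces G = True.
  clause (~G | N) is falsified — backtrack.
So N = True.
Set K = False.
  then (~E | G | K) forces G = True.
  then (K | ~S) forces S = False.
  then (~D | ~E | S) forces D = False.
All clauses satisfied.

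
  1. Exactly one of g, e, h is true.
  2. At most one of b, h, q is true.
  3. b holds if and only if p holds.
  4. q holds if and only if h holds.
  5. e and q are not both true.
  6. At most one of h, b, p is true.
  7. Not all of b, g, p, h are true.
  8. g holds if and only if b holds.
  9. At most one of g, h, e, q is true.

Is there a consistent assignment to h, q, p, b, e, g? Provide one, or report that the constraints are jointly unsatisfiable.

h = False, q = False, p = False, b = False, e = True, g = False

  (1) {g, e, h}: 1 true — exactly one ✓
  (2) {b, h, q}: 0 true — at most one ✓
  (3) b=F, p=F — same ✓
  (4) q=F, h=F — same ✓
  (5) e=T, q=F — not both ✓
  (6) {h, b, p}: 0 true — at most one ✓
  (7) {b, g, p, h}: 0/4 true — not all ✓
  (8) g=F, b=F — same ✓
  (9) {g, h, e, q}: 1 true — at most one ✓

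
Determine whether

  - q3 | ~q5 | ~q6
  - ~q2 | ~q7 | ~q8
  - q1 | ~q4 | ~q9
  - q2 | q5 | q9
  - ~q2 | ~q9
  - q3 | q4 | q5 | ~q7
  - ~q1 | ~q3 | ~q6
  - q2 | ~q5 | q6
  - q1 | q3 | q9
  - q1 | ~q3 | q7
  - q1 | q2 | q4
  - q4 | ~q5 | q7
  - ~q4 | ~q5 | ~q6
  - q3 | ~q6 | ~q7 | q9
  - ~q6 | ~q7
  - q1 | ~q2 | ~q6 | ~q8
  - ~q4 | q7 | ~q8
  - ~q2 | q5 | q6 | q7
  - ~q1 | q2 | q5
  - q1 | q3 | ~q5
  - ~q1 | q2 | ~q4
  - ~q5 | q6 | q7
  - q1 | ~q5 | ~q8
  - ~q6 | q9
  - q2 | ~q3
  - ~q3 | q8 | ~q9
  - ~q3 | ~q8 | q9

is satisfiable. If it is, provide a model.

q1=T; q2=T; q3=T; q4=F; q5=F; q6=F; q7=T; q8=F; q9=F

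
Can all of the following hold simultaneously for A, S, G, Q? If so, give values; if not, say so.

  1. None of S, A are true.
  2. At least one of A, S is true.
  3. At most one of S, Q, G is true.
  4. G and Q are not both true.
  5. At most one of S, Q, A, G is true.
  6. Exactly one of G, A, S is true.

Case A = True:
  Constraint (1) is violated (A=T) — contradiction.
Case A = False:
  (1) forces S = False.
  Constraint (2) is violated (A=F, S=F) — contradiction.
Both cases fail — unsatisfiable.

Unsatisfiable — no assignment works.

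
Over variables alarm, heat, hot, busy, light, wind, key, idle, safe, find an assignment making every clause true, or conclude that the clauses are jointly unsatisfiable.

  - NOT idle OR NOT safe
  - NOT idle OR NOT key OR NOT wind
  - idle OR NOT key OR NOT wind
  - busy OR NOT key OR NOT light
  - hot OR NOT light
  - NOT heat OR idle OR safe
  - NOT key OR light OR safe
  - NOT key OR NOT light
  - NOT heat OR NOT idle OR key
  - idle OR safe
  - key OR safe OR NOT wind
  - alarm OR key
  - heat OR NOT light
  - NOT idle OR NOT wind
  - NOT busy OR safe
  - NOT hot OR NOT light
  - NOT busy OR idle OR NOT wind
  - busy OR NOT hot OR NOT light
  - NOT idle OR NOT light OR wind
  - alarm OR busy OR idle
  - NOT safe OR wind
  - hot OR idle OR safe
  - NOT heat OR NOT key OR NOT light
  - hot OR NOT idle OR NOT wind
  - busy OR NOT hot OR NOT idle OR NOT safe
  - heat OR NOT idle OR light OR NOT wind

alarm = True, heat = False, hot = True, busy = False, light = False, wind = False, key = False, idle = True, safe = False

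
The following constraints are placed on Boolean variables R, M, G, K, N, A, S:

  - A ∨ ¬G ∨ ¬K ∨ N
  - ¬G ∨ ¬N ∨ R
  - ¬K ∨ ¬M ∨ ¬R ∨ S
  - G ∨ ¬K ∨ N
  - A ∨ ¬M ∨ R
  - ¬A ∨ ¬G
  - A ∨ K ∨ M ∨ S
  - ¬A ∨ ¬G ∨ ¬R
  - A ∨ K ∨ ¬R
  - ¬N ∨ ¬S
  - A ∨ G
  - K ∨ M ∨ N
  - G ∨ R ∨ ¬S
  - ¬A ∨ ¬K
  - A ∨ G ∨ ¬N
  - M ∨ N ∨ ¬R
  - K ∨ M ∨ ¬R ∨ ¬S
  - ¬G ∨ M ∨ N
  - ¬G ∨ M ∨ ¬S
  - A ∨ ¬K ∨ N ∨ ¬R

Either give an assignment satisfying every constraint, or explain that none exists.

Set R = False.
Set M = True.
  then (A ∨ ¬M ∨ R) forces A = True.
  then (¬A ∨ ¬G) forces G = False.
  then (G ∨ R ∨ ¬S) forces S = False.
  then (¬A ∨ ¬K) forces K = False.
Set N = False.
All clauses satisfied.

R=F, M=T, G=F, K=F, N=F, A=T, S=F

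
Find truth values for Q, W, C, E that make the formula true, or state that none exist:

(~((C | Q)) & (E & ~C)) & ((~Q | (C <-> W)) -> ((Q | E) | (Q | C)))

Q = False, W = False, C = False, E = True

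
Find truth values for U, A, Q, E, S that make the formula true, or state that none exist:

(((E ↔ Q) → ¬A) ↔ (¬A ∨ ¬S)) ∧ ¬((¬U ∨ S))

U = True, A = True, Q = True, E = False, S = False

  ((E ↔ Q) → ¬A) ↔ (¬A ∨ ¬S) = True
    (E ↔ Q) → ¬A = True
      E ↔ Q = False
      ¬A = False
    ¬A ∨ ¬S = True
      ¬A = False
      ¬S = True
  ¬((¬U ∨ S)) = True
    ¬U ∨ S = False
      ¬U = False
Both conjuncts True, so the formula holds.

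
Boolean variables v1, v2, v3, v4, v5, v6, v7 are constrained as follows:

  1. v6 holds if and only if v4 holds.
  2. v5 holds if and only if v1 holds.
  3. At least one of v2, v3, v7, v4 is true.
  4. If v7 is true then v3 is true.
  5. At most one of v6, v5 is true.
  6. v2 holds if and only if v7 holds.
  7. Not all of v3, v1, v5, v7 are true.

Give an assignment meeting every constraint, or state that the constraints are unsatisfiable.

v1 = False, v2 = False, v3 = True, v4 = True, v5 = False, v6 = True, v7 = False

  (1) v6=T, v4=T — same ✓
  (2) v5=F, v1=F — same ✓
  (3) {v2, v3, v7, v4}: 2 true — at least one ✓
  (4) v7=F ⇒ v3: vacuous ✓
  (5) {v6, v5}: 1 true — at most one ✓
  (6) v2=F, v7=F — same ✓
  (7) {v3, v1, v5, v7}: 1/4 true — not all ✓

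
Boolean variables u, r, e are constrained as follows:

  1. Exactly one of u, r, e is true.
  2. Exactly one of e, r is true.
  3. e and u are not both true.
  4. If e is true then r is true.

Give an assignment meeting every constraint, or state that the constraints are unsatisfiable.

u = False, r = True, e = False

  (1) {u, r, e}: 1 true — exactly one ✓
  (2) {e, r}: 1 true — exactly one ✓
  (3) e=F, u=F — not both ✓
  (4) e=F ⇒ r: vacuous ✓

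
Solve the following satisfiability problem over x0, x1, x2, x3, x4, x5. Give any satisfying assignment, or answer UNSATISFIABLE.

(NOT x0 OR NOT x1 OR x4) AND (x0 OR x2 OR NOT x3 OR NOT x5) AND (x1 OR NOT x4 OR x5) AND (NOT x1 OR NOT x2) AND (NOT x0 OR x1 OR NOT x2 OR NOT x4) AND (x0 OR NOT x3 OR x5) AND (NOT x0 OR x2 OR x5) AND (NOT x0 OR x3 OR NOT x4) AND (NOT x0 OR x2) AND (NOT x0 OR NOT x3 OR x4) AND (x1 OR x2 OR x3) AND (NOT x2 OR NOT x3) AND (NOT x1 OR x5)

x0=T, x1=F, x2=T, x3=F, x4=F, x5=T

Set x0 = True.
  then (NOT x0 OR x2) forces x2 = True.
  then (NOT x2 OR NOT x3) forces x3 = False.
  then (NOT x1 OR NOT x2) forces x1 = False.
  then (NOT x0 OR x1 OR NOT x2 OR NOT x4) forces x4 = False.
Set x5 = True.
All clauses satisfied.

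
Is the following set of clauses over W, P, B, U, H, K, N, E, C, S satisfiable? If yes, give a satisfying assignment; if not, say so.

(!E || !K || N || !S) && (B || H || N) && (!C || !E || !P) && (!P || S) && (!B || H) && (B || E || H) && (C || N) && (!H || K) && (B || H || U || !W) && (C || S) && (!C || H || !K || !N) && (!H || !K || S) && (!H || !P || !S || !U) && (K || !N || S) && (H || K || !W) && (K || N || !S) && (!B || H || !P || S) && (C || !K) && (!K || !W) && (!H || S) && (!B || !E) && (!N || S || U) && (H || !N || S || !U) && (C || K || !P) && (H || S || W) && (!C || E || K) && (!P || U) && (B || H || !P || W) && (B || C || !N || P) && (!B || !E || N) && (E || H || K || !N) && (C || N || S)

W = False, P = False, B = False, U = True, H = True, K = True, N = True, E = True, C = True, S = True

Set W = False.
Try P = True:
  (!P || S) forces S = True.
  (!P || U) forces U = True.
  (!H || !P || !S || !U) forces H = False.
  (!B || H) forces B = False.
  clause (B || H || !P || W) is falsified — backtrack.
So P = False.
Set B = False.
Set U = True.
Set H = True.
  then (!H || K) forces K = True.
  then (!H || !K || S) forces S = True.
  then (C || !K) forces C = True.
Set N = True.
Set E = True.
All clauses satisfied.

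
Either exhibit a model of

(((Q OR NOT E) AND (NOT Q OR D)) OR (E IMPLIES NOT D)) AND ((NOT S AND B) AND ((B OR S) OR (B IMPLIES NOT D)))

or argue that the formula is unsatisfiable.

S: False; Q: False; D: True; B: True; E: False

  ((Q OR NOT E) AND (NOT Q OR D)) OR (E IMPLIES NOT D) = True
    (Q OR NOT E) AND (NOT Q OR D) = True
      Q OR NOT E = True
        NOT E = True
      NOT Q OR D = True
        NOT Q = True
    E IMPLIES NOT D = True
      NOT D = False
  (NOT S AND B) AND ((B OR S) OR (B IMPLIES NOT D)) = True
    NOT S AND B = True
      NOT S = True
    (B OR S) OR (B IMPLIES NOT D) = True
      B OR S = True
      B IMPLIES NOT D = False
        NOT D = False
Both conjuncts True, so the formula holds.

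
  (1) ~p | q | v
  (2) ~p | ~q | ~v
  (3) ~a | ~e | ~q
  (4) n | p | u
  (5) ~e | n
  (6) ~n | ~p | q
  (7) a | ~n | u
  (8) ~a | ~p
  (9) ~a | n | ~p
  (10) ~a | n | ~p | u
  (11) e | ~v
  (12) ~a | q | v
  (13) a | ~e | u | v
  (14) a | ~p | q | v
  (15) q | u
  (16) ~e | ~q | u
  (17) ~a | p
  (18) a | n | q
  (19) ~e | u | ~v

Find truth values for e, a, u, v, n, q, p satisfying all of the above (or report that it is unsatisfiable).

e=T; a=F; u=T; v=F; n=T; q=F; p=F

Set e = True.
  then (~e | n) forces n = True.
Try a = True:
  (~a | ~e | ~q) forces q = False.
  (~n | ~p | q) forces p = False.
  clause (~a | p) is falsified — backtrack.
So a = False.
  then (a | ~n | u) forces u = True.
Set v = False.
Set q = False.
  then (~p | q | v) forces p = False.
All clauses satisfied.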